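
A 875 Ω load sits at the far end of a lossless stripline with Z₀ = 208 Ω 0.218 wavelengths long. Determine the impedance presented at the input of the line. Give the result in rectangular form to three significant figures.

βl = 2π × 0.218 = 78.5°
tan(βl) = tan(78.5°) = 4.91
Z_in = Z_0·(Z_L + jZ_0·tanβl)/(Z_0 + jZ_L·tanβl)
     = 208·(875 + j1020)/(208 + j4290)

Z_in ≈ 51.4 − j39.9 Ω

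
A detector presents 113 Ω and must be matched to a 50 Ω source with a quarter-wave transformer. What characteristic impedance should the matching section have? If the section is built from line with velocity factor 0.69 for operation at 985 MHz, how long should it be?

Z_qwt ≈ 75.2 Ω; length ≈ 5.25 cm

Z_qwt = √(Z_0·R_L) = √(50 × 113) = √5650
λ = 0.69·c/f = 0.21 m, so l = λ/4 = 0.0525 m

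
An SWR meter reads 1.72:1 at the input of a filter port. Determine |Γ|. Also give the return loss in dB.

|Γ| ≈ 0.265; return loss ≈ 11.5 dB

|Γ| = (S − 1)/(S + 1) = (1.72 − 1)/(1.72 + 1) = 0.72/2.72
RL = −20·log₁₀|Γ| = −20·log₁₀(0.265)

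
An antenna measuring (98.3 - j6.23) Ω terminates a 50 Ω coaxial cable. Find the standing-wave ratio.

VSWR ≈ 1.98

Γ = (Z_L − Z_0)/(Z_L + Z_0) = (48.3 − j6.23)/(148.3 − j6.23)
|Γ| = 48.7/148 = 0.328
VSWR = (1 + |Γ|)/(1 − |Γ|) = 1.33/0.672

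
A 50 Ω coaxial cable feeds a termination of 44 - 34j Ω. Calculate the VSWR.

VSWR ≈ 2.06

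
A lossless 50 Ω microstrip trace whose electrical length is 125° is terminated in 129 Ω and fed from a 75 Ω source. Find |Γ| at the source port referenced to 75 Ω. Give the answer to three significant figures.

|Γ| ≈ 0.526

tan(βl) = -1.43
Z_in = Z_0·(Z_L + jZ_0·tanβl)/(Z_0 + jZ_L·tanβl) = 26.9 + j27.7 Ω
Γ_s = (Z_in − Z_s)/(Z_in + Z_s) = (-48.1 + j27.7)/(102 + j27.7), |Γ_s| = 0.526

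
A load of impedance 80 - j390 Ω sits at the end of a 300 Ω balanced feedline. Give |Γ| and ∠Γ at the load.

Γ = (Z_L − Z_0)/(Z_L + Z_0) = (-220 − j390)/(380 − j390)
|Γ| = 448/545 = 0.822

Γ ≈ 0.822 ∠ -73.7°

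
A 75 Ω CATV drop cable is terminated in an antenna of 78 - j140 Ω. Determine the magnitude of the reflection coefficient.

|Γ| ≈ 0.675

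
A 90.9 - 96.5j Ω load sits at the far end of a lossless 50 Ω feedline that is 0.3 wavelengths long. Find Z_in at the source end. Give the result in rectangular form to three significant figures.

βl = 2π × 0.3 = 108°
tan(βl) = tan(108°) = -3.08
Z_in = Z_0·(Z_L + jZ_0·tanβl)/(Z_0 + jZ_L·tanβl)
     = 50·(90.9 − j250)/(-247 − j280)

Z_in ≈ 17.1 + j31.3 Ω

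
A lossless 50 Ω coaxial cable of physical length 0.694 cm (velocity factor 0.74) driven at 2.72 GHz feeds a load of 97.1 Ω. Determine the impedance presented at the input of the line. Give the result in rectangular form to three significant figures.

Z_in ≈ 56.5 − j35.3 Ω

λ = v/f = 0.74·c / 2.72 GHz = 0.0816 m
βl = 2π·l/λ = 2π × 0.085 = 30.6°
tan(βl) = tan(30.6°) = 0.592
Z_in = Z_0·(Z_L + jZ_0·tanβl)/(Z_0 + jZ_L·tanβl)
     = 50·(97.1 + j29.6)/(50 + j57.5)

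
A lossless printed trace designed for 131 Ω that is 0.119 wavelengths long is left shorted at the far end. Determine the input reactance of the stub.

X_in ≈ 121 Ω (inductive)

βl = 2π × 0.119 = 42.8°
tan(βl) = 0.927
For a shorted stub, Z_in = jZ_0·tan(βl)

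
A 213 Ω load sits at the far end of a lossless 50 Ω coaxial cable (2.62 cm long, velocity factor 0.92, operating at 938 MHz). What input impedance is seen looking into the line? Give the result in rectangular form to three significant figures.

Z_in ≈ 36.5 − j66.2 Ω

λ = v/f = 0.92·c / 938 MHz = 0.294 m
βl = 2π·l/λ = 2π × 0.089 = 32.1°
tan(βl) = tan(32.1°) = 0.626
Z_in = Z_0·(Z_L + jZ_0·tanβl)/(Z_0 + jZ_L·tanβl)
     = 50·(213 + j31.3)/(50 + j133)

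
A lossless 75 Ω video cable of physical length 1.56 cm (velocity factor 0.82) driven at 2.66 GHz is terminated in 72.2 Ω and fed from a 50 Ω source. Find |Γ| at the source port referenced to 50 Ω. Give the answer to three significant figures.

|Γ| ≈ 0.21

λ = v/f = 0.82·c / 2.66 GHz = 0.0925 m
βl = 2π·l/λ = 2π × 0.169 = 60.7°
tan(βl) = 1.78
Z_in = Z_0·(Z_L + jZ_0·tanβl)/(Z_0 + jZ_L·tanβl) = 76.5 + j2.48 Ω
Γ_s = (Z_in − Z_s)/(Z_in + Z_s) = (26.5 + j2.48)/(126 + j2.48), |Γ_s| = 0.21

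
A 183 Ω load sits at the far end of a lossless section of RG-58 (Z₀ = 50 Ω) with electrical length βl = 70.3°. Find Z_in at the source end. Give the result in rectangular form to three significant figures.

tan(βl) = tan(70.3°) = 2.79
Z_in = Z_0·(Z_L + jZ_0·tanβl)/(Z_0 + jZ_L·tanβl)
     = 50·(183 + j140)/(50 + j511)

Z_in ≈ 15.3 − j16.4 Ω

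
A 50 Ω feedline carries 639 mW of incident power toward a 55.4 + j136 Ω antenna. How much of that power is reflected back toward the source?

P_reflected ≈ 400 mW

|Γ| = |(5.4 + j136)/(105.4 + j136)| = 0.791
|Γ|² = 0.626
P_refl = |Γ|²·P_inc = 400 mW, P_del = (1 − |Γ|²)·P_inc = 239 mW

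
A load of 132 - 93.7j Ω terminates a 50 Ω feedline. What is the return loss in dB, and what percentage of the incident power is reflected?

Γ = (82 − j93.7)/(182 − j93.7), |Γ| = 0.608
RL = −20·log₁₀(0.608) = 4.32 dB
P_refl/P_inc = |Γ|² = 0.37

RL ≈ 4.32 dB; 37% of incident power reflected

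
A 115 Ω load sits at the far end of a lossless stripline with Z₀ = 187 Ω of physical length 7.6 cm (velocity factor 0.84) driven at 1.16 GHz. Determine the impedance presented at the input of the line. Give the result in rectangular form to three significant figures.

λ = v/f = 0.84·c / 1.16 GHz = 0.217 m
βl = 2π·l/λ = 2π × 0.35 = 126°
tan(βl) = tan(126°) = -1.38
Z_in = Z_0·(Z_L + jZ_0·tanβl)/(Z_0 + jZ_L·tanβl)
     = 187·(115 − j258)/(187 − j159)

Z_in ≈ 194 − j93.3 Ω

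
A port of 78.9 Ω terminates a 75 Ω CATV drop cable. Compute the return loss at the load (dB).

RL ≈ 31.9 dB

Γ = (78.9 − 75)/(78.9 + 75) = 0.0253
RL = −20·log₁₀|Γ| = −20·log₁₀(0.0253)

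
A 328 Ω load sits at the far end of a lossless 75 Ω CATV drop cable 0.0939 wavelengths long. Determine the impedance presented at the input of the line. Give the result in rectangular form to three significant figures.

βl = 2π × 0.0939 = 33.8°
tan(βl) = tan(33.8°) = 0.67
Z_in = Z_0·(Z_L + jZ_0·tanβl)/(Z_0 + jZ_L·tanβl)
     = 75·(328 + j50.2)/(75 + j220)

Z_in ≈ 49.6 − j95.1 Ω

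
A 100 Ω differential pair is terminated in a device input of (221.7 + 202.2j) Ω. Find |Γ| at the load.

Γ = (Z_L − Z_0)/(Z_L + Z_0) = (121.7 + j202.2)/(321.7 + j202.2)
|Γ| = 236/380

|Γ| ≈ 0.621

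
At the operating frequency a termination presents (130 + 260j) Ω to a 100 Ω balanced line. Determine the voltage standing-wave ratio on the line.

Γ = (Z_L − Z_0)/(Z_L + Z_0) = (30 + j260)/(230 + j260)
|Γ| = 262/347 = 0.754
VSWR = (1 + |Γ|)/(1 − |Γ|) = 1.75/0.246

VSWR ≈ 7.13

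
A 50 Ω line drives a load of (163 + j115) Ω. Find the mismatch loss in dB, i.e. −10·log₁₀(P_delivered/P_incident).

mismatch loss ≈ 2.55 dB

Γ = (113 + j115)/(213 + j115), |Γ| = 0.666
|Γ|² = 0.444, so P_del/P_inc = 1 − |Γ|² = 0.556
ML = −10·log₁₀(1 − |Γ|²)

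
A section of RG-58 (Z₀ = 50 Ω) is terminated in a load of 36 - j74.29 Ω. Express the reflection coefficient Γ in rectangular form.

Γ ≈ 0.334 − j0.575

Γ = (Z_L − Z_0)/(Z_L + Z_0) = (-14 − j74.29)/(86 − j74.29)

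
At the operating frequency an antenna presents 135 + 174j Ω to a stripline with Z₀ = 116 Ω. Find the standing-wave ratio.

VSWR ≈ 3.69

Γ = (Z_L − Z_0)/(Z_L + Z_0) = (19 + j174)/(251 + j174)
|Γ| = 175/305 = 0.573
VSWR = (1 + |Γ|)/(1 − |Γ|) = 1.57/0.427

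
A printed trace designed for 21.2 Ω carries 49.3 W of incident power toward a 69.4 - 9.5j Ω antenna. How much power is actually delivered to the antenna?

|Γ| = |(48.2 − j9.5)/(90.6 − j9.5)| = 0.539
|Γ|² = 0.291
P_refl = |Γ|²·P_inc = 14.3 W, P_del = (1 − |Γ|²)·P_inc = 35 W

P_delivered ≈ 35 W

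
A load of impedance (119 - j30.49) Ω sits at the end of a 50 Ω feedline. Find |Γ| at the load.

|Γ| ≈ 0.439

Γ = (Z_L − Z_0)/(Z_L + Z_0) = (69 − j30.49)/(169 − j30.49)
|Γ| = 75.4/172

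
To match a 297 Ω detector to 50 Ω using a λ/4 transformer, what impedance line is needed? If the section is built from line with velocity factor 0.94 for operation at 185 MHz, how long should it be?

Z_qwt = √(Z_0·R_L) = √(50 × 297) = √14850
λ = 0.94·c/f = 1.52 m, so l = λ/4 = 0.381 m

Z_qwt ≈ 122 Ω; length ≈ 38.1 cm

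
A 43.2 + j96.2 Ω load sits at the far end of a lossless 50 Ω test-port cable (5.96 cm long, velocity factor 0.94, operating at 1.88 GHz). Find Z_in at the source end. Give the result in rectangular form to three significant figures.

λ = v/f = 0.94·c / 1.88 GHz = 0.15 m
βl = 2π·l/λ = 2π × 0.397 = 143°
tan(βl) = tan(143°) = -0.752
Z_in = Z_0·(Z_L + jZ_0·tanβl)/(Z_0 + jZ_L·tanβl)
     = 50·(43.2 + j58.6)/(122 − j32.5)

Z_in ≈ 10.5 + j26.7 Ω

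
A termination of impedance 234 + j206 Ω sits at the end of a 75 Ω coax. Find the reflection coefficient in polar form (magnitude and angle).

Γ = (Z_L − Z_0)/(Z_L + Z_0) = (159 + j206)/(309 + j206)
|Γ| = 260/371 = 0.701

Γ ≈ 0.701 ∠ 18.6°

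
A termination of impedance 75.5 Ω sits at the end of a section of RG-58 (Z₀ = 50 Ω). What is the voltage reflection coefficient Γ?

Γ = (Z_L − Z_0)/(Z_L + Z_0) = (75.5 − 50)/(75.5 + 50) = 25.5/125.5

Γ = 0.203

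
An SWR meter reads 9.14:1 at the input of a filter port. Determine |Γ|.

|Γ| ≈ 0.803

|Γ| = (S − 1)/(S + 1) = (9.14 − 1)/(9.14 + 1) = 8.14/10.1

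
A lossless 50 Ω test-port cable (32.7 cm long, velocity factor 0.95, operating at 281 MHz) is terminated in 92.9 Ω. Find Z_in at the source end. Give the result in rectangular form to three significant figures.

λ = v/f = 0.95·c / 281 MHz = 1.01 m
βl = 2π·l/λ = 2π × 0.322 = 116°
tan(βl) = tan(116°) = -2.04
Z_in = Z_0·(Z_L + jZ_0·tanβl)/(Z_0 + jZ_L·tanβl)
     = 50·(92.9 − j102)/(50 − j190)

Z_in ≈ 31.2 + j16.2 Ω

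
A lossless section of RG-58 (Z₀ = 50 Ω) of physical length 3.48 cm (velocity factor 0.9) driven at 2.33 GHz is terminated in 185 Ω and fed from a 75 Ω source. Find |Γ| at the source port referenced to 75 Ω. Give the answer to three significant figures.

λ = v/f = 0.9·c / 2.33 GHz = 0.116 m
βl = 2π·l/λ = 2π × 0.3 = 108°
tan(βl) = -3.06
Z_in = Z_0·(Z_L + jZ_0·tanβl)/(Z_0 + jZ_L·tanβl) = 14.8 + j15 Ω
Γ_s = (Z_in − Z_s)/(Z_in + Z_s) = (-60.2 + j15)/(89.8 + j15), |Γ_s| = 0.681

|Γ| ≈ 0.681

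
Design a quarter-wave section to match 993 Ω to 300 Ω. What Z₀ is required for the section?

Z_qwt ≈ 546 Ω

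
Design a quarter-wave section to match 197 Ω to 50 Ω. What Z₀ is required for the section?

Z_qwt ≈ 99.2 Ω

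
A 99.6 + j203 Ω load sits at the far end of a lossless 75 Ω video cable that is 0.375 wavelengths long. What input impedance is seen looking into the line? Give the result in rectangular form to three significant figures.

βl = 2π × 0.375 = 135°
tan(βl) = tan(135°) = -1
Z_in = Z_0·(Z_L + jZ_0·tanβl)/(Z_0 + jZ_L·tanβl)
     = 75·(99.6 + j128)/(278 − j99.6)

Z_in ≈ 12.8 + j39.1 Ω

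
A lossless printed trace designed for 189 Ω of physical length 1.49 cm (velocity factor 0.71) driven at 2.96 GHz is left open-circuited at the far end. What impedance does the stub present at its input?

Z_in ≈ −j52.3 Ω

λ = v/f = 0.71·c / 2.96 GHz = 0.072 m
βl = 2π·l/λ = 2π × 0.207 = 74.5°
tan(βl) = 3.62
For an open-circuited stub, Z_in = −jZ_0·cot(βl) = −jZ_0/tan(βl)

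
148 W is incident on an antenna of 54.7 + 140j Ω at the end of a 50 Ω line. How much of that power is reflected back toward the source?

P_reflected ≈ 95 W

|Γ| = |(4.7 + j140)/(104.7 + j140)| = 0.801
|Γ|² = 0.642
P_refl = |Γ|²·P_inc = 95 W, P_del = (1 − |Γ|²)·P_inc = 53 W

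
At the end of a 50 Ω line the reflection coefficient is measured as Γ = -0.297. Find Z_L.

Z_L ≈ 27.1 Ω

Z_L = Z_0·(1 + Γ)/(1 − Γ) = 50·(0.703)/(1.3)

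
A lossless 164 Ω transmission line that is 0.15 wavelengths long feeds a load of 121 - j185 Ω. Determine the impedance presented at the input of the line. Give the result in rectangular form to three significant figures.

Z_in ≈ 46.4 − j2.51 Ω

βl = 2π × 0.15 = 54°
tan(βl) = tan(54°) = 1.38
Z_in = Z_0·(Z_L + jZ_0·tanβl)/(Z_0 + jZ_L·tanβl)
     = 164·(121 + j40.7)/(419 + j167)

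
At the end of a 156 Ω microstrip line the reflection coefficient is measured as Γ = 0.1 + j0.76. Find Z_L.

Z_L ≈ 46.4 + j171 Ω

Z_L = Z_0·(1 + Γ)/(1 − Γ) = 156·(1.1 + j0.76)/(0.9 − j0.76)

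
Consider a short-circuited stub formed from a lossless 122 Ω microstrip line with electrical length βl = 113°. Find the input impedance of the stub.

tan(βl) = -2.36
For a short-circuited stub, Z_in = jZ_0·tan(βl)

Z_in ≈ −j287 Ω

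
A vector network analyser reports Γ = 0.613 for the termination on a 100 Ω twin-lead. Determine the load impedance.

Z_L = Z_0·(1 + Γ)/(1 − Γ) = 100·(1.61)/(0.387)

Z_L ≈ 417 Ω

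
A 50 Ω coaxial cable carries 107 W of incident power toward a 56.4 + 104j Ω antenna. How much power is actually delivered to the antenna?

P_delivered ≈ 54.5 W

|Γ| = |(6.4 + j104)/(106.4 + j104)| = 0.7
|Γ|² = 0.49
P_refl = |Γ|²·P_inc = 52.5 W, P_del = (1 − |Γ|²)·P_inc = 54.5 W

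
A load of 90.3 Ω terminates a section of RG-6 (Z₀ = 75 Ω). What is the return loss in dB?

RL ≈ 20.7 dB

Γ = (90.3 − 75)/(90.3 + 75) = 0.0926
RL = −20·log₁₀|Γ| = −20·log₁₀(0.0926)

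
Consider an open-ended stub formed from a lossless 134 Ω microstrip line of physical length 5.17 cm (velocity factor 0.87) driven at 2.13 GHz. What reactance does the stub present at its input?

λ = v/f = 0.87·c / 2.13 GHz = 0.123 m
βl = 2π·l/λ = 2π × 0.422 = 152°
tan(βl) = -0.534
For an open-ended stub, Z_in = −jZ_0·cot(βl) = −jZ_0/tan(βl)

X_in ≈ 251 Ω (inductive)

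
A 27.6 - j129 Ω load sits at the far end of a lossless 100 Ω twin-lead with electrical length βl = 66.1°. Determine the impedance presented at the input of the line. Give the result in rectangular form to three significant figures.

tan(βl) = tan(66.1°) = 2.26
Z_in = Z_0·(Z_L + jZ_0·tanβl)/(Z_0 + jZ_L·tanβl)
     = 100·(27.6 + j96.7)/(391 + j62.3)

Z_in ≈ 10.7 + j23 Ω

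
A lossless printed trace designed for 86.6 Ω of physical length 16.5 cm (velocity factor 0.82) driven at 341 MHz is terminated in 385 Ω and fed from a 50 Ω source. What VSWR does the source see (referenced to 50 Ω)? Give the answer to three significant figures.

λ = v/f = 0.82·c / 341 MHz = 0.721 m
βl = 2π·l/λ = 2π × 0.229 = 82.3°
tan(βl) = 7.43
Z_in = Z_0·(Z_L + jZ_0·tanβl)/(Z_0 + jZ_L·tanβl) = 19.8 − j11 Ω
Γ_s = (Z_in − Z_s)/(Z_in + Z_s) = (-30.2 − j11)/(69.8 − j11), |Γ_s| = 0.455
VSWR = (1 + |Γ_s|)/(1 − |Γ_s|)

VSWR ≈ 2.67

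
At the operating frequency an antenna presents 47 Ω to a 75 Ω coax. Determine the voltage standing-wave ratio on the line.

VSWR ≈ 1.6

Γ = (47 − 75)/(47 + 75) = -0.23
VSWR = (1 + 0.23)/(1 − 0.23)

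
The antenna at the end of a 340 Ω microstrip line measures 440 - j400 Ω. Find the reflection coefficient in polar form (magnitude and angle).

Γ = (Z_L − Z_0)/(Z_L + Z_0) = (100 − j400)/(780 − j400)
|Γ| = 412/877 = 0.47

Γ ≈ 0.47 ∠ -48.8°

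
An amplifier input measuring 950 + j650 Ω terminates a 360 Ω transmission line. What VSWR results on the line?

Γ = (Z_L − Z_0)/(Z_L + Z_0) = (590 + j650)/(1310 + j650)
|Γ| = 878/1460 = 0.6
VSWR = (1 + |Γ|)/(1 − |Γ|) = 1.6/0.4

VSWR ≈ 4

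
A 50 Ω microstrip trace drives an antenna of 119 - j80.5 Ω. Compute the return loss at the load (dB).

Γ = (69 − j80.5)/(169 − j80.5), |Γ| = 0.566
RL = −20·log₁₀|Γ| = −20·log₁₀(0.566)

RL ≈ 4.94 dB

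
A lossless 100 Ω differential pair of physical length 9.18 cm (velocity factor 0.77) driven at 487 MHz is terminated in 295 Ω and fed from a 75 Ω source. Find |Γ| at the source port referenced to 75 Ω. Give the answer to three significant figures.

λ = v/f = 0.77·c / 487 MHz = 0.474 m
βl = 2π·l/λ = 2π × 0.194 = 69.7°
tan(βl) = 2.7
Z_in = Z_0·(Z_L + jZ_0·tanβl)/(Z_0 + jZ_L·tanβl) = 38 − j32.3 Ω
Γ_s = (Z_in − Z_s)/(Z_in + Z_s) = (-37 − j32.3)/(113 − j32.3), |Γ_s| = 0.418

|Γ| ≈ 0.418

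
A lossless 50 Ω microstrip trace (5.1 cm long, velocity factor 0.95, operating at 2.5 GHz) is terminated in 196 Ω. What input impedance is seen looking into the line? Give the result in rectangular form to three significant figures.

Z_in ≈ 77.9 + j87.7 Ω

λ = v/f = 0.95·c / 2.5 GHz = 0.114 m
βl = 2π·l/λ = 2π × 0.447 = 161°
tan(βl) = tan(161°) = -0.343
Z_in = Z_0·(Z_L + jZ_0·tanβl)/(Z_0 + jZ_L·tanβl)
     = 50·(196 − j17.2)/(50 − j67.3)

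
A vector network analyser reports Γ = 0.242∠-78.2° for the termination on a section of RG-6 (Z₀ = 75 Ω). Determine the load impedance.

Z_L = Z_0·(1 + Γ)/(1 − Γ) = 75·(1.05 − j0.237)/(0.951 + j0.237)

Z_L ≈ 73.6 − j37 Ω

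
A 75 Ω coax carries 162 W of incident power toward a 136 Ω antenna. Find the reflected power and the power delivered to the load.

P_reflected ≈ 13.5 W; P_delivered ≈ 148 W

Γ = (136 − 75)/(136 + 75) = 0.289
|Γ|² = 0.0836
P_refl = |Γ|²·P_inc = 13.5 W, P_del = (1 − |Γ|²)·P_inc = 148 W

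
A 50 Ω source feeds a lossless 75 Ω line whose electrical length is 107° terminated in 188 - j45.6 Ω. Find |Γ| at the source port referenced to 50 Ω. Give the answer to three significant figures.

tan(βl) = -3.27
Z_in = Z_0·(Z_L + jZ_0·tanβl)/(Z_0 + jZ_L·tanβl) = 32.2 + j26.8 Ω
Γ_s = (Z_in − Z_s)/(Z_in + Z_s) = (-17.8 + j26.8)/(82.2 + j26.8), |Γ_s| = 0.372

|Γ| ≈ 0.372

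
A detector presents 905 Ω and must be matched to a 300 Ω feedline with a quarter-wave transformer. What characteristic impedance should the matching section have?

Z_qwt ≈ 521 Ω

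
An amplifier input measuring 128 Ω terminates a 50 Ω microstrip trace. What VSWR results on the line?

VSWR ≈ 2.56

Γ = (128 − 50)/(128 + 50) = 0.438
VSWR = (1 + 0.438)/(1 − 0.438)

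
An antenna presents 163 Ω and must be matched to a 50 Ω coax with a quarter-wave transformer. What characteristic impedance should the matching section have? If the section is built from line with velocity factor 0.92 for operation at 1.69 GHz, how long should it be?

Z_qwt ≈ 90.3 Ω; length ≈ 4.08 cm

Z_qwt = √(Z_0·R_L) = √(50 × 163) = √8150
λ = 0.92·c/f = 0.163 m, so l = λ/4 = 0.0408 m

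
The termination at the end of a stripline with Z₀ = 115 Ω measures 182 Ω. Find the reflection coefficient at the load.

Γ = 0.226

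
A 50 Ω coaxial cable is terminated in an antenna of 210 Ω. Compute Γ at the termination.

Γ = (Z_L − Z_0)/(Z_L + Z_0) = (210 − 50)/(210 + 50) = 160/260

Γ = 0.615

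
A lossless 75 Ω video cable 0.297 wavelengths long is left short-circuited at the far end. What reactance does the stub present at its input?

βl = 2π × 0.297 = 107°
tan(βl) = -3.29
For a short-circuited stub, Z_in = jZ_0·tan(βl)

X_in ≈ -247 Ω (capacitive)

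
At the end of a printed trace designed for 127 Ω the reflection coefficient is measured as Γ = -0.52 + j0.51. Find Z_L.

Z_L = Z_0·(1 + Γ)/(1 − Γ) = 127·(0.48 + j0.51)/(1.52 − j0.51)

Z_L ≈ 23.2 + j50.4 Ω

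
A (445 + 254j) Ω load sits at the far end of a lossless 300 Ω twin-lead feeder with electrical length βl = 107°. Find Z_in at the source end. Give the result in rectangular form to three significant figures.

Z_in ≈ 138 − j15.4 Ω

tan(βl) = tan(107°) = -3.27
Z_in = Z_0·(Z_L + jZ_0·tanβl)/(Z_0 + jZ_L·tanβl)
     = 300·(445 − j727)/(1130 − j1460)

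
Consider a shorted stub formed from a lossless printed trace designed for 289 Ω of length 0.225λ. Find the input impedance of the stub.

Z_in ≈ +j1820 Ω

βl = 2π × 0.225 = 81°
tan(βl) = 6.31
For a shorted stub, Z_in = jZ_0·tan(βl)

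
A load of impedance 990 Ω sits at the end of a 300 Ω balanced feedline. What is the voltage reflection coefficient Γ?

Γ = 0.535

Γ = (Z_L − Z_0)/(Z_L + Z_0) = (990 − 300)/(990 + 300) = 690/1290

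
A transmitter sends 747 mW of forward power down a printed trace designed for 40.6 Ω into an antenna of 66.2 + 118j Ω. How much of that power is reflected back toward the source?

P_reflected ≈ 430 mW

|Γ| = |(25.6 + j118)/(106.8 + j118)| = 0.759
|Γ|² = 0.576
P_refl = |Γ|²·P_inc = 430 mW, P_del = (1 − |Γ|²)·P_inc = 317 mW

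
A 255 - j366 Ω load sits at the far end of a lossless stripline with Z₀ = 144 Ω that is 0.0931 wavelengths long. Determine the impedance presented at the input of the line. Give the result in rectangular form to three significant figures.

βl = 2π × 0.0931 = 33.5°
tan(βl) = tan(33.5°) = 0.662
Z_in = Z_0·(Z_L + jZ_0·tanβl)/(Z_0 + jZ_L·tanβl)
     = 144·(255 − j271)/(386 + j169)

Z_in ≈ 42.8 − j120 Ω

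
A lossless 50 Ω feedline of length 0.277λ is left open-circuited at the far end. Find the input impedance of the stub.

βl = 2π × 0.277 = 99.7°
tan(βl) = -5.84
For an open-circuited stub, Z_in = −jZ_0·cot(βl) = −jZ_0/tan(βl)

Z_in ≈ +j8.56 Ω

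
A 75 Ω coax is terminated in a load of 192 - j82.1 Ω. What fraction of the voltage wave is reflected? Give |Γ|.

Γ = (Z_L − Z_0)/(Z_L + Z_0) = (117 − j82.1)/(267 − j82.1)
|Γ| = 143/279

|Γ| ≈ 0.512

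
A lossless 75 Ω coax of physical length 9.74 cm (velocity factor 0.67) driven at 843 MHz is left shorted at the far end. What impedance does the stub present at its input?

λ = v/f = 0.67·c / 843 MHz = 0.238 m
βl = 2π·l/λ = 2π × 0.408 = 147°
tan(βl) = -0.648
For a shorted stub, Z_in = jZ_0·tan(βl)

Z_in ≈ −j48.6 Ω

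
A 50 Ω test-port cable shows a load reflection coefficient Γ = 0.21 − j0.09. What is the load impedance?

Z_L ≈ 75 − j14.2 Ω

Z_L = Z_0·(1 + Γ)/(1 − Γ) = 50·(1.21 − j0.09)/(0.79 + j0.09)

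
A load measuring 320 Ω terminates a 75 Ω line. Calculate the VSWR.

VSWR ≈ 4.27

Γ = (320 − 75)/(320 + 75) = 0.62
VSWR = (1 + 0.62)/(1 − 0.62)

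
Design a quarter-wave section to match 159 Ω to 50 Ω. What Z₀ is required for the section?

Z_qwt = √(Z_0·R_L) = √(50 × 159) = √7950

Z_qwt ≈ 89.2 Ω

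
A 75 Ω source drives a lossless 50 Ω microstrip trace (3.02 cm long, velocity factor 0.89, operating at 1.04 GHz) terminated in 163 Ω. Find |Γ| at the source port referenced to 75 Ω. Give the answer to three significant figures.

|Γ| ≈ 0.552

λ = v/f = 0.89·c / 1.04 GHz = 0.257 m
βl = 2π·l/λ = 2π × 0.118 = 42.3°
tan(βl) = 0.911
Z_in = Z_0·(Z_L + jZ_0·tanβl)/(Z_0 + jZ_L·tanβl) = 30.4 − j44.6 Ω
Γ_s = (Z_in − Z_s)/(Z_in + Z_s) = (-44.6 − j44.6)/(105 − j44.6), |Γ_s| = 0.552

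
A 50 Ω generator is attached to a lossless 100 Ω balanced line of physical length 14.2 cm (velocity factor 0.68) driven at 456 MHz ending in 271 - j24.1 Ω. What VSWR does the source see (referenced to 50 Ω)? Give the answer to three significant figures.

VSWR ≈ 2.38

λ = v/f = 0.68·c / 456 MHz = 0.447 m
βl = 2π·l/λ = 2π × 0.317 = 114°
tan(βl) = -2.22
Z_in = Z_0·(Z_L + jZ_0·tanβl)/(Z_0 + jZ_L·tanβl) = 44.1 + j41.7 Ω
Γ_s = (Z_in − Z_s)/(Z_in + Z_s) = (-5.86 + j41.7)/(94.1 + j41.7), |Γ_s| = 0.409
VSWR = (1 + |Γ_s|)/(1 − |Γ_s|)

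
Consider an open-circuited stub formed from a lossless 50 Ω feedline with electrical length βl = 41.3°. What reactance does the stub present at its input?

X_in ≈ -56.9 Ω (capacitive)

tan(βl) = 0.879
For an open-circuited stub, Z_in = −jZ_0·cot(βl) = −jZ_0/tan(βl)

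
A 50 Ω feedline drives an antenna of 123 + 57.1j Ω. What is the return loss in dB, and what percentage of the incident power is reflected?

RL ≈ 5.87 dB; 25.9% of incident power reflected

Γ = (73 + j57.1)/(173 + j57.1), |Γ| = 0.509
RL = −20·log₁₀(0.509) = 5.87 dB
P_refl/P_inc = |Γ|² = 0.259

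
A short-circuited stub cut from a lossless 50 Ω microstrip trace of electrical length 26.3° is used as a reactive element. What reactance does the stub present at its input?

tan(βl) = 0.494
For a short-circuited stub, Z_in = jZ_0·tan(βl)

X_in ≈ 24.7 Ω (inductive)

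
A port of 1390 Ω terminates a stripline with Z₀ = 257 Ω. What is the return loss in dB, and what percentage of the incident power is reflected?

Γ = (1390 − 257)/(1390 + 257) = 0.688
RL = −20·log₁₀(0.688) = 3.25 dB
P_refl/P_inc = |Γ|² = 0.473

RL ≈ 3.25 dB; 47.3% of incident power reflected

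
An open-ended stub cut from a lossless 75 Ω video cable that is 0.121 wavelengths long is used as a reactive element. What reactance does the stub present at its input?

βl = 2π × 0.121 = 43.6°
tan(βl) = 0.951
For an open-ended stub, Z_in = −jZ_0·cot(βl) = −jZ_0/tan(βl)

X_in ≈ -78.9 Ω (capacitive)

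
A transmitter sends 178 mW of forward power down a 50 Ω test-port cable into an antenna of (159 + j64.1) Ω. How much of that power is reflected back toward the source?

|Γ| = |(109 + j64.1)/(209 + j64.1)| = 0.578
|Γ|² = 0.335
P_refl = |Γ|²·P_inc = 59.6 mW, P_del = (1 − |Γ|²)·P_inc = 118 mW

P_reflected ≈ 59.6 mW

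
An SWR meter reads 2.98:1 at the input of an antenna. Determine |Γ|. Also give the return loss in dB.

|Γ| ≈ 0.497; return loss ≈ 6.06 dB

|Γ| = (S − 1)/(S + 1) = (2.98 − 1)/(2.98 + 1) = 1.98/3.98
RL = −20·log₁₀|Γ| = −20·log₁₀(0.497)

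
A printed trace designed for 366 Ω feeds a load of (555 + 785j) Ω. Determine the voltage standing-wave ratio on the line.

VSWR ≈ 5.01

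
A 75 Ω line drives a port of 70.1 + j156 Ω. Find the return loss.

Γ = (-4.9 + j156)/(145.1 + j156), |Γ| = 0.733
RL = −20·log₁₀|Γ| = −20·log₁₀(0.733)

RL ≈ 2.7 dB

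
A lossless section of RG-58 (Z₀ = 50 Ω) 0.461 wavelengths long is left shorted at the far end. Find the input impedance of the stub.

βl = 2π × 0.461 = 166°
tan(βl) = -0.25
For a shorted stub, Z_in = jZ_0·tan(βl)

Z_in ≈ −j12.5 Ω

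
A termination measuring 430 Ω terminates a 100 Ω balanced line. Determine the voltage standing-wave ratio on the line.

VSWR ≈ 4.3

For a purely resistive load, VSWR = R_L/Z_0 or Z_0/R_L (whichever > 1) = 430/100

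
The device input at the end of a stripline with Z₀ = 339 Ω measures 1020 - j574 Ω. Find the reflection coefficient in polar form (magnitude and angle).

Γ ≈ 0.604 ∠ -17.2°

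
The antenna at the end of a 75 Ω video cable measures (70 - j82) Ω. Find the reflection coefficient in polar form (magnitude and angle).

Γ = (Z_L − Z_0)/(Z_L + Z_0) = (-5 − j82)/(145 − j82)
|Γ| = 82.2/167 = 0.493

Γ ≈ 0.493 ∠ -64°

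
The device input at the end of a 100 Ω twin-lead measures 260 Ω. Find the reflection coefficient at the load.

Γ = 0.444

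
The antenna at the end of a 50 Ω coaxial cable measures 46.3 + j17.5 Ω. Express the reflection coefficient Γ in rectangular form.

Γ = (Z_L − Z_0)/(Z_L + Z_0) = (-3.7 + j17.5)/(96.3 + j17.5)

Γ ≈ -0.00523 + j0.183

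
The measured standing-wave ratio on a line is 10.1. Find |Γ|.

|Γ| = (S − 1)/(S + 1) = (10.1 − 1)/(10.1 + 1) = 9.1/11.1

|Γ| ≈ 0.82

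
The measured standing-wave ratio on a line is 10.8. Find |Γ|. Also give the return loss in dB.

|Γ| ≈ 0.831; return loss ≈ 1.61 dB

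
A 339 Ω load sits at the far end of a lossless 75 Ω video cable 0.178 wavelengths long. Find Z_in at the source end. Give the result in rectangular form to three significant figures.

βl = 2π × 0.178 = 64.1°
tan(βl) = tan(64.1°) = 2.06
Z_in = Z_0·(Z_L + jZ_0·tanβl)/(Z_0 + jZ_L·tanβl)
     = 75·(339 + j154)/(75 + j698)

Z_in ≈ 20.3 − j34.3 Ω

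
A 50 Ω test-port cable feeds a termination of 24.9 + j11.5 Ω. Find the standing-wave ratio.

VSWR ≈ 2.15

Γ = (Z_L − Z_0)/(Z_L + Z_0) = (-25.1 + j11.5)/(74.9 + j11.5)
|Γ| = 27.6/75.8 = 0.364
VSWR = (1 + |Γ|)/(1 − |Γ|) = 1.36/0.636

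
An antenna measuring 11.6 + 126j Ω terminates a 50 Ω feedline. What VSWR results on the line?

VSWR ≈ 31.9

Γ = (Z_L − Z_0)/(Z_L + Z_0) = (-38.4 + j126)/(61.6 + j126)
|Γ| = 132/140 = 0.939
VSWR = (1 + |Γ|)/(1 − |Γ|) = 1.94/0.0608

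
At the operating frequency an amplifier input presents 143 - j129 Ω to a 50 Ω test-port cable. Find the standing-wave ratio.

Γ = (Z_L − Z_0)/(Z_L + Z_0) = (93 − j129)/(193 − j129)
|Γ| = 159/232 = 0.685
VSWR = (1 + |Γ|)/(1 − |Γ|) = 1.69/0.315

VSWR ≈ 5.35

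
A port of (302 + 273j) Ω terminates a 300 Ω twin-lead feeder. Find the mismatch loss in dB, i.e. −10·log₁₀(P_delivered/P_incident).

Γ = (2 + j273)/(602 + j273), |Γ| = 0.413
|Γ|² = 0.171, so P_del/P_inc = 1 − |Γ|² = 0.829
ML = −10·log₁₀(1 − |Γ|²)

mismatch loss ≈ 0.812 dB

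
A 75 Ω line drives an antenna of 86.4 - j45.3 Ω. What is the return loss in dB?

Γ = (11.4 − j45.3)/(161.4 − j45.3), |Γ| = 0.279
RL = −20·log₁₀|Γ| = −20·log₁₀(0.279)

RL ≈ 11.1 dB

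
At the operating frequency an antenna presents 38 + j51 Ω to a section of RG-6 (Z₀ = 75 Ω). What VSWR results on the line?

VSWR ≈ 3.07

Γ = (Z_L − Z_0)/(Z_L + Z_0) = (-37 + j51)/(113 + j51)
|Γ| = 63/124 = 0.508
VSWR = (1 + |Γ|)/(1 − |Γ|) = 1.51/0.492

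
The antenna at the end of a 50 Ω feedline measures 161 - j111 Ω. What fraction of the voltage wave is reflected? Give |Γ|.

|Γ| ≈ 0.658

Γ = (Z_L − Z_0)/(Z_L + Z_0) = (111 − j111)/(211 − j111)
|Γ| = 157/238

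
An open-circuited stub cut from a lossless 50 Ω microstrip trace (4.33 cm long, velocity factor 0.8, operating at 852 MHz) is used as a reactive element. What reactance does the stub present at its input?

X_in ≈ -34.6 Ω (capacitive)

λ = v/f = 0.8·c / 852 MHz = 0.282 m
βl = 2π·l/λ = 2π × 0.154 = 55.3°
tan(βl) = 1.45
For an open-circuited stub, Z_in = −jZ_0·cot(βl) = −jZ_0/tan(βl)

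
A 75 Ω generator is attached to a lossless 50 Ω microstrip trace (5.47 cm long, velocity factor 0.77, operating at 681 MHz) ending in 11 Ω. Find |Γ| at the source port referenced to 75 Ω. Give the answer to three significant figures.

|Γ| ≈ 0.61

λ = v/f = 0.77·c / 681 MHz = 0.339 m
βl = 2π·l/λ = 2π × 0.161 = 58.1°
tan(βl) = 1.6
Z_in = Z_0·(Z_L + jZ_0·tanβl)/(Z_0 + jZ_L·tanβl) = 34.9 + j67.9 Ω
Γ_s = (Z_in − Z_s)/(Z_in + Z_s) = (-40.1 + j67.9)/(110 + j67.9), |Γ_s| = 0.61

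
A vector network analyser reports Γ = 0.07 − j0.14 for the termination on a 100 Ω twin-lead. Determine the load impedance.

Z_L = Z_0·(1 + Γ)/(1 − Γ) = 100·(1.07 − j0.14)/(0.93 + j0.14)

Z_L ≈ 110 − j31.7 Ω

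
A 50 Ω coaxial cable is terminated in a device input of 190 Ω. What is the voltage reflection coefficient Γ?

Γ = 0.583

Γ = (Z_L − Z_0)/(Z_L + Z_0) = (190 − 50)/(190 + 50) = 140/240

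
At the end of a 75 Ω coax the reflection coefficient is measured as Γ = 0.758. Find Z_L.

Z_L = Z_0·(1 + Γ)/(1 − Γ) = 75·(1.76)/(0.242)

Z_L ≈ 545 Ω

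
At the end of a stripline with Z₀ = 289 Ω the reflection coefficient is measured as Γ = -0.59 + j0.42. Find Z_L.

Z_L ≈ 50.8 + j89.8 Ω

Z_L = Z_0·(1 + Γ)/(1 − Γ) = 289·(0.41 + j0.42)/(1.59 − j0.42)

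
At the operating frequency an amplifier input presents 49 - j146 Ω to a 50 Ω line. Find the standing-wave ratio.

Γ = (Z_L − Z_0)/(Z_L + Z_0) = (-1 − j146)/(99 − j146)
|Γ| = 146/176 = 0.828
VSWR = (1 + |Γ|)/(1 − |Γ|) = 1.83/0.172

VSWR ≈ 10.6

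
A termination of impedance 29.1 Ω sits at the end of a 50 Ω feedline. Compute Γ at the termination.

Γ = -0.264

Γ = (Z_L − Z_0)/(Z_L + Z_0) = (29.1 − 50)/(29.1 + 50) = -20.9/79.1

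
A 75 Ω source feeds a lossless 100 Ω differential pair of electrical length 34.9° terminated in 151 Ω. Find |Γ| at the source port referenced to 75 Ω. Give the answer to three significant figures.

|Γ| ≈ 0.283

tan(βl) = 0.698
Z_in = Z_0·(Z_L + jZ_0·tanβl)/(Z_0 + jZ_L·tanβl) = 106 − j42.3 Ω
Γ_s = (Z_in − Z_s)/(Z_in + Z_s) = (31.4 − j42.3)/(181 − j42.3), |Γ_s| = 0.283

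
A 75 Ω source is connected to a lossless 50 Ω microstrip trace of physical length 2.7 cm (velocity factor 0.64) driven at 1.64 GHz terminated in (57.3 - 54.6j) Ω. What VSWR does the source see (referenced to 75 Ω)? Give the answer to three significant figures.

λ = v/f = 0.64·c / 1.64 GHz = 0.117 m
βl = 2π·l/λ = 2π × 0.231 = 83°
tan(βl) = 8.17
Z_in = Z_0·(Z_L + jZ_0·tanβl)/(Z_0 + jZ_L·tanβl) = 20.9 + j16 Ω
Γ_s = (Z_in − Z_s)/(Z_in + Z_s) = (-54.1 + j16)/(95.9 + j16), |Γ_s| = 0.581
VSWR = (1 + |Γ_s|)/(1 − |Γ_s|)

VSWR ≈ 3.77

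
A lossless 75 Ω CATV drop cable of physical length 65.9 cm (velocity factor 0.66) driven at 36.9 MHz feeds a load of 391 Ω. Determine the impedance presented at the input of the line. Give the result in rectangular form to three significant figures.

Z_in ≈ 28.5 − j71.5 Ω

λ = v/f = 0.66·c / 36.9 MHz = 5.37 m
βl = 2π·l/λ = 2π × 0.123 = 44.2°
tan(βl) = tan(44.2°) = 0.973
Z_in = Z_0·(Z_L + jZ_0·tanβl)/(Z_0 + jZ_L·tanβl)
     = 75·(391 + j73)/(75 + j380)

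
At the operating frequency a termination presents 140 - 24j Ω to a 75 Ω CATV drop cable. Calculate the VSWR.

Γ = (Z_L − Z_0)/(Z_L + Z_0) = (65 − j24)/(215 − j24)
|Γ| = 69.3/216 = 0.32
VSWR = (1 + |Γ|)/(1 − |Γ|) = 1.32/0.68

VSWR ≈ 1.94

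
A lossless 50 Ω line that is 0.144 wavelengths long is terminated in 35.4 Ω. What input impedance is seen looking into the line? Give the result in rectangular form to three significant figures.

βl = 2π × 0.144 = 51.8°
tan(βl) = tan(51.8°) = 1.27
Z_in = Z_0·(Z_L + jZ_0·tanβl)/(Z_0 + jZ_L·tanβl)
     = 50·(35.4 + j63.6)/(50 + j45.1)

Z_in ≈ 51.2 + j17.5 Ω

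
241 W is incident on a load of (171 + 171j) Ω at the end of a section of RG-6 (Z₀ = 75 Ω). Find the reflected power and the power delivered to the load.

|Γ| = |(96 + j171)/(246 + j171)| = 0.655
|Γ|² = 0.428
P_refl = |Γ|²·P_inc = 103 W, P_del = (1 − |Γ|²)·P_inc = 138 W

P_reflected ≈ 103 W; P_delivered ≈ 138 W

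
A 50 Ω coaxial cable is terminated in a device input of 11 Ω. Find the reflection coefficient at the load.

Γ = -0.639

Γ = (Z_L − Z_0)/(Z_L + Z_0) = (11 − 50)/(11 + 50) = -39/61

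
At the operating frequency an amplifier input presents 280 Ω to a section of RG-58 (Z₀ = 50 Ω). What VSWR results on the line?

For a purely resistive load, VSWR = R_L/Z_0 or Z_0/R_L (whichever > 1) = 280/50

VSWR ≈ 5.6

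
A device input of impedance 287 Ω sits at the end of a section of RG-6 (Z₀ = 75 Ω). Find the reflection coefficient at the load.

Γ = 0.586

Γ = (Z_L − Z_0)/(Z_L + Z_0) = (287 − 75)/(287 + 75) = 212/362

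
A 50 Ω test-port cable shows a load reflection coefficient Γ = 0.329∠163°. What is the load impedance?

Z_L ≈ 25.7 + j5.54 Ω

Z_L = Z_0·(1 + Γ)/(1 − Γ) = 50·(0.685 + j0.0962)/(1.31 − j0.0962)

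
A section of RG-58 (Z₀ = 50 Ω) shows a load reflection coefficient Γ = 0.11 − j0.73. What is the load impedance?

Z_L = Z_0·(1 + Γ)/(1 − Γ) = 50·(1.11 − j0.73)/(0.89 + j0.73)

Z_L ≈ 17.2 − j55.1 Ω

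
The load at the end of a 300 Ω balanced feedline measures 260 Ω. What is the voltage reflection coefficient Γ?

Γ = -0.0714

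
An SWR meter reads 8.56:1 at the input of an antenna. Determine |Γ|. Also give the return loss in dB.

|Γ| = (S − 1)/(S + 1) = (8.56 − 1)/(8.56 + 1) = 7.56/9.56
RL = −20·log₁₀|Γ| = −20·log₁₀(0.791)

|Γ| ≈ 0.791; return loss ≈ 2.04 dB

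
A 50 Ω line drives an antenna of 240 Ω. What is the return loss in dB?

Γ = (240 − 50)/(240 + 50) = 0.655
RL = −20·log₁₀|Γ| = −20·log₁₀(0.655)

RL ≈ 3.67 dB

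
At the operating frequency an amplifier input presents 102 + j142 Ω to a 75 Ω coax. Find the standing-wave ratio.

Γ = (Z_L − Z_0)/(Z_L + Z_0) = (27 + j142)/(177 + j142)
|Γ| = 145/227 = 0.637
VSWR = (1 + |Γ|)/(1 − |Γ|) = 1.64/0.363

VSWR ≈ 4.51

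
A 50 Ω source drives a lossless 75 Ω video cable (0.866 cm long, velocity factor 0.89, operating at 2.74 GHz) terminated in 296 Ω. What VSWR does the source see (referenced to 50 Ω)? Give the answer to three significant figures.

VSWR ≈ 5.03

λ = v/f = 0.89·c / 2.74 GHz = 0.0974 m
βl = 2π·l/λ = 2π × 0.0889 = 32°
tan(βl) = 0.625
Z_in = Z_0·(Z_L + jZ_0·tanβl)/(Z_0 + jZ_L·tanβl) = 58.1 − j96.5 Ω
Γ_s = (Z_in − Z_s)/(Z_in + Z_s) = (8.13 − j96.5)/(108 − j96.5), |Γ_s| = 0.668
VSWR = (1 + |Γ_s|)/(1 − |Γ_s|)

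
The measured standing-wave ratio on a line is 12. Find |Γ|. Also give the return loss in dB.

|Γ| = (S − 1)/(S + 1) = (12 − 1)/(12 + 1) = 11/13
RL = −20·log₁₀|Γ| = −20·log₁₀(0.846)

|Γ| ≈ 0.846; return loss ≈ 1.45 dB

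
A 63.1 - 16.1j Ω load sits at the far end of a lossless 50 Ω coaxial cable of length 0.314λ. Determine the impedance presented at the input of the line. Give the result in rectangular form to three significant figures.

βl = 2π × 0.314 = 113°
tan(βl) = tan(113°) = -2.35
Z_in = Z_0·(Z_L + jZ_0·tanβl)/(Z_0 + jZ_L·tanβl)
     = 50·(63.1 − j134)/(12.1 − j148)

Z_in ≈ 46.5 + j17.5 Ω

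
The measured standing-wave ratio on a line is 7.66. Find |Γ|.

|Γ| ≈ 0.769

|Γ| = (S − 1)/(S + 1) = (7.66 − 1)/(7.66 + 1) = 6.66/8.66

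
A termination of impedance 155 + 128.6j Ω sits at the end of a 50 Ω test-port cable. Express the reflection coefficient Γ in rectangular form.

Γ ≈ 0.65 + j0.22

Γ = (Z_L − Z_0)/(Z_L + Z_0) = (105 + j128.6)/(205 + j128.6)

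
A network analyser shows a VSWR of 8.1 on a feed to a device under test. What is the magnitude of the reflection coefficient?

|Γ| ≈ 0.78

|Γ| = (S − 1)/(S + 1) = (8.1 − 1)/(8.1 + 1) = 7.1/9.1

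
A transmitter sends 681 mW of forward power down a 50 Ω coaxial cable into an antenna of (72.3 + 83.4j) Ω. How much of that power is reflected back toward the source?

|Γ| = |(22.3 + j83.4)/(122.3 + j83.4)| = 0.583
|Γ|² = 0.34
P_refl = |Γ|²·P_inc = 232 mW, P_del = (1 − |Γ|²)·P_inc = 449 mW

P_reflected ≈ 232 mW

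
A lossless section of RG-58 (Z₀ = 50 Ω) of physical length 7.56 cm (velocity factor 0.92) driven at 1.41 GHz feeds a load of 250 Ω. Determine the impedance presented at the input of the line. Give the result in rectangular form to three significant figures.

Z_in ≈ 22.1 + j52.5 Ω

λ = v/f = 0.92·c / 1.41 GHz = 0.196 m
βl = 2π·l/λ = 2π × 0.386 = 139°
tan(βl) = tan(139°) = -0.868
Z_in = Z_0·(Z_L + jZ_0·tanβl)/(Z_0 + jZ_L·tanβl)
     = 50·(250 − j43.4)/(50 − j217)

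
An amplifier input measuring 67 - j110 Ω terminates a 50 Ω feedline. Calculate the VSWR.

Γ = (Z_L − Z_0)/(Z_L + Z_0) = (17 − j110)/(117 − j110)
|Γ| = 111/161 = 0.693
VSWR = (1 + |Γ|)/(1 − |Γ|) = 1.69/0.307

VSWR ≈ 5.52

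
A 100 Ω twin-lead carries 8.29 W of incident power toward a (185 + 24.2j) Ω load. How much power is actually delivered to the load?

|Γ| = |(85 + j24.2)/(285 + j24.2)| = 0.309
|Γ|² = 0.0955
P_refl = |Γ|²·P_inc = 0.791 W, P_del = (1 − |Γ|²)·P_inc = 7.5 W

P_delivered ≈ 7.5 W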